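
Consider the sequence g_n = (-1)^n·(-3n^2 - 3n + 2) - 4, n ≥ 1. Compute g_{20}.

(-1)^20 = 1; -3n^2 - 3n + 2 at n=20 is -1258; so g_{20} = -1262.

-1262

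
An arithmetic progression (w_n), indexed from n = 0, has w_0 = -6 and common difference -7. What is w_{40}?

-286

w_n = -6 + (n - 0)·(-7).
w_{40} = -6 + 40·(-7) = -286.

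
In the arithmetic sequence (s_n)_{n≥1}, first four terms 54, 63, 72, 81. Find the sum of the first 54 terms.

15795

Common difference d = 9.
s_n = 54 + (n - 1)·9.
s_{54} = 531; S = 54·(54 + 531)/2 = 15795.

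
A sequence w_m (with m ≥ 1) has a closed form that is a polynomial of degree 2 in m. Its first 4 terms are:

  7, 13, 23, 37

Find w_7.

103

1st diffs: 6, 10, 14.
2nd diffs: 4, 4 (constant).
Newton forward-difference form: w_m = 7 + 6·C(m-1,1) + 4·C(m-1,2).
At m = 7: m-1 = 6, so w_7 = 7 + 36 + 60 = 103.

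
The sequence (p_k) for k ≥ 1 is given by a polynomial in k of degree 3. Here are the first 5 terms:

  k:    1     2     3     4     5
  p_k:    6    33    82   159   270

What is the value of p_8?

1st diffs: 27, 49, 77, 111.
2nd diffs: 22, 28, 34.
3rd diffs: 6, 6 (constant).
Newton forward-difference form: p_k = 6 + 27·C(k-1,1) + 22·C(k-1,2) + 6·C(k-1,3).
At k = 8: k-1 = 7, so p_8 = 6 + 189 + 462 + 210 = 867.

867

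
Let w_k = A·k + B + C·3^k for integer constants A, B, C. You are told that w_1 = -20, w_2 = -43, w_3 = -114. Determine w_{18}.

-1549681947

Write the equations: A + B + 3C = -20; 2A + B + 9C = -43; 3A + B + 27C = -114.
Subtracting the first from the second: A + 6C = -23.
Subtracting the second from the third: A + 18C = -71.
Solving: C = -4, A = 1, then B = -9.
Hence w_{18} = 1·18 + (-9) + (-4)·387420489 = -1549681947.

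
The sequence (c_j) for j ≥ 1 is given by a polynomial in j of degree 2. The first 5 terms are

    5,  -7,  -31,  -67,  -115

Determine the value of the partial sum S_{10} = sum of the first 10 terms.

-1930

1st diffs: -12, -24, -36, -48.
2nd diffs: -12, -12, -12 (constant).
So c_j = -6j^2 + 6j + 5.
Continuing: …, -175, -247, -331, -427, …, c_{10} = -535.
Summing j = 1..10 (10 terms) gives -1930.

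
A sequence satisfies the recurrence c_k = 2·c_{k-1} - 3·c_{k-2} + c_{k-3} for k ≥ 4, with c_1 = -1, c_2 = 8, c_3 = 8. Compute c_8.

Step forward from the initial values:
c_4 = -9, c_5 = -34, c_6 = -33, c_7 = 27, c_8 = 119.

119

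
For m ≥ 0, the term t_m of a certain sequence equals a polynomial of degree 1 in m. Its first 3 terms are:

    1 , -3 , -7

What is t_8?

-31

1st diffs: -4, -4 (constant).
So t_m = -4m + 1.
Evaluating at m = 8 gives t_8 = -31.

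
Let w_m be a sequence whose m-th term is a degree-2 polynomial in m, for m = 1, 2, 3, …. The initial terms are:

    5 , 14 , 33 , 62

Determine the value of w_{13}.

1st diffs: 9, 19, 29.
2nd diffs: 10, 10 (constant).
So w_m = 5m^2 - 6m + 6.
Evaluating at m = 13 gives w_{13} = 773.

773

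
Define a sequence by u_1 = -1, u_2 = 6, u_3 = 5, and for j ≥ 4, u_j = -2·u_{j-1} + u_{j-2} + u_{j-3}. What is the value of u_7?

100

Step forward from the initial values:
u_4 = -5, u_5 = 21, u_6 = -42, u_7 = 100.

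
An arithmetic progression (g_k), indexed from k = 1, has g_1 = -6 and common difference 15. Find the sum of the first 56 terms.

g_k = -6 + (k - 1)·15.
g_{56} = 819; S = 56·(-6 + 819)/2 = 22764.

22764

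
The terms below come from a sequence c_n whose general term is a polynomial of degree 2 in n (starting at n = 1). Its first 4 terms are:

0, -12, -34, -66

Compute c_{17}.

-1392

1st diffs: -12, -22, -32.
2nd diffs: -10, -10 (constant).
So c_n = -5n^2 + 3n + 2.
Evaluating at n = 17 gives c_{17} = -1392.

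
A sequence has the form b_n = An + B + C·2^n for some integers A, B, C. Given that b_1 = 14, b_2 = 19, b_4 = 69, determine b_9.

Plug in n = 1, 2, 4: A + B + 2C = 14; 2A + B + 4C = 19; 4A + B + 16C = 69.
Subtracting the first from the second: A + 2C = 5.
Subtracting the second from the third: 2A + 12C = 50.
Solving: C = 5, A = -5, then B = 9.
So b_n = -5·n + 9 + 5·2^n; at n=9 this is 2524.

2524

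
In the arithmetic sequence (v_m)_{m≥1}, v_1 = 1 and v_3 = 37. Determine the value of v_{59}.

1045

Common difference d = (37 - 1) / (3 - 1) = 18.
v_m = 1 + (m - 1)·18.
v_{59} = 1 + 58·18 = 1045.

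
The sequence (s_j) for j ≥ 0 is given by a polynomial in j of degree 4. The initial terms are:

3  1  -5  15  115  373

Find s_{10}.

8443

1st diffs: -2, -6, 20, 100, 258.
2nd diffs: -4, 26, 80, 158.
3rd diffs: 30, 54, 78.
4th diffs: 24, 24 (constant).
Newton forward-difference form: s_j = 3 + (-2)·C(j,1) + (-4)·C(j,2) + 30·C(j,3) + 24·C(j,4).
At j = 10: j = 10, so s_{10} = 3 - 20 - 180 + 3600 + 5040 = 8443.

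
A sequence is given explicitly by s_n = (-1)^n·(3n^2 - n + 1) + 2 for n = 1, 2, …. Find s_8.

187

(-1)^8 = 1; 3n^2 - n + 1 at n=8 is 185; so s_8 = 187.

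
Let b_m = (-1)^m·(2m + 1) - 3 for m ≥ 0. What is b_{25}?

-54

(-1)^25 = -1; 2m + 1 at m=25 is 51; so b_{25} = -54.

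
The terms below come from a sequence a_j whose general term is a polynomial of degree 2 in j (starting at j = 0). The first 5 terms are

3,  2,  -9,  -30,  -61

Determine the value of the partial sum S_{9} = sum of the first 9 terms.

1st diffs: -1, -11, -21, -31.
2nd diffs: -10, -10, -10 (constant).
Newton forward-difference form: a_j = 3 + (-1)·C(j,1) + (-10)·C(j,2).
Continuing: -102, -153, -214, -285.
Summing j = 0..8 (9 terms) gives -849.

-849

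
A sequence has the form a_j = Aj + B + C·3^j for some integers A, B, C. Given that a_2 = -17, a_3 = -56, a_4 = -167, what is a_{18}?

-774841025

At j = 2, 3, 4: 2A + B + 9C = -17; 3A + B + 27C = -56; 4A + B + 81C = -167.
Subtracting the first from the second: A + 18C = -39.
Subtracting the second from the third: A + 54C = -111.
Solving: C = -2, A = -3, then B = 7.
So a_j = -3·j + 7 + (-2)·3^j; at j=18 this is -774841025.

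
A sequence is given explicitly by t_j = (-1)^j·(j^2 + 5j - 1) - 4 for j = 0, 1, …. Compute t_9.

(-1)^9 = -1; j^2 + 5j - 1 at j=9 is 125; so t_9 = -129.

-129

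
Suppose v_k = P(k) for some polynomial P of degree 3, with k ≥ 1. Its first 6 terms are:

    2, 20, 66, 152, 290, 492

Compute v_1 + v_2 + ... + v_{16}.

1st diffs: 18, 46, 86, 138, 202.
2nd diffs: 28, 40, 52, 64.
3rd diffs: 12, 12, 12 (constant).
Newton forward-difference form: v_k = 2 + 18·C(k-1,1) + 28·C(k-1,2) + 12·C(k-1,3).
Continuing: …, 770, 1136, 1602, 2180, …, v_{16} = 8672.
Summing k = 1..16 (16 terms) gives 39712.

39712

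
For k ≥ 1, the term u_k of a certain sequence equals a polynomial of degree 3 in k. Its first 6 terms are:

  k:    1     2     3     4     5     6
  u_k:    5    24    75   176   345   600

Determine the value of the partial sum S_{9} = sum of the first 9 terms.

5685

1st diffs: 19, 51, 101, 169, 255.
2nd diffs: 32, 50, 68, 86.
3rd diffs: 18, 18, 18 (constant).
So u_k = 3k^3 - 2k^2 + 4k.
Continuing: 959, 1440, 2061.
Summing k = 1..9 (9 terms) gives 5685.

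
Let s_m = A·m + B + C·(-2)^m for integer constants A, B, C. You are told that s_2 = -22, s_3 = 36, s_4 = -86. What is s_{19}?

The three given values yield: 2A + B + 4C = -22; 3A + B - 8C = 36; 4A + B + 16C = -86.
Subtracting the first from the second: A - 12C = 58.
Subtracting the second from the third: A + 24C = -122.
Solving: C = -5, A = -2, then B = 2.
Hence s_{19} = -2·19 + 2 + (-5)·(-524288) = 2621404.

2621404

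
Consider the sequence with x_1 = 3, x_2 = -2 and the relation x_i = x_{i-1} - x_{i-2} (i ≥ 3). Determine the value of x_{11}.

2

x_3 = -5  x_4 = -3  x_5 = 2  x_6 = 5  x_7 = 3  x_8 = -2  x_9 = -5  x_{10} = -3  x_{11} = 2.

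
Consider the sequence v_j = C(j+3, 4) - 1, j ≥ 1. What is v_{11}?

C(14, 4) = 1001, so v_{11} = 1000.

1000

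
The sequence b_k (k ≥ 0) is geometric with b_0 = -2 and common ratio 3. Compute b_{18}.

-774840978

b_k = (-2)·3^(k-0).
b_{18} = (-2)·3^18 = -774840978.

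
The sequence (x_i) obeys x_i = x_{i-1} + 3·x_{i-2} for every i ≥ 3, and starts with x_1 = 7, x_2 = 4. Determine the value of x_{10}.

6589

Step forward from the initial values:
x_3 = 25  x_4 = 37  x_5 = 112  x_6 = 223  x_7 = 559  x_8 = 1228  x_9 = 2905  x_{10} = 6589.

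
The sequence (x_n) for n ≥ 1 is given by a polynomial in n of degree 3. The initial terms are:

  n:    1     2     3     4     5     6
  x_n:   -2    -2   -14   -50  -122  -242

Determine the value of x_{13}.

1st diffs: 0, -12, -36, -72, -120.
2nd diffs: -12, -24, -36, -48.
3rd diffs: -12, -12, -12 (constant).
Newton forward-difference form: x_n = -2 + (-12)·C(n-1,2) + (-12)·C(n-1,3).
At n = 13: n-1 = 12, so x_{13} = -2 - 792 - 2640 = -3434.

-3434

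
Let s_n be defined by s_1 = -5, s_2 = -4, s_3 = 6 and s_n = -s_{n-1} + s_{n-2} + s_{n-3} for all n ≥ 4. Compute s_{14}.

Step forward from the initial values:
s_4 = -15, s_5 = 17, s_6 = -26, …, s_{11} = 50, s_{12} = -59, s_{13} = 61, s_{14} = -70.

-70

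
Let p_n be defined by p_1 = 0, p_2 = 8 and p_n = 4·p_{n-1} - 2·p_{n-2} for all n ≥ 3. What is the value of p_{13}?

Compute successive terms:
p_3 = 32;  p_4 = 112;  p_5 = 384;  …;  p_{10} = 178304;  p_{11} = 608768;  p_{12} = 2078464;  p_{13} = 7096320.

7096320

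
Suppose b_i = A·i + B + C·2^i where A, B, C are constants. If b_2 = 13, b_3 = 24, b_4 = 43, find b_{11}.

Write the equations: 2A + B + 4C = 13; 3A + B + 8C = 24; 4A + B + 16C = 43.
Subtracting the first from the second: A + 4C = 11.
Subtracting the second from the third: A + 8C = 19.
Solving: C = 2, A = 3, then B = -1.
So b_i = 3·i + (-1) + 2·2^i; at i=11 this is 4128.

4128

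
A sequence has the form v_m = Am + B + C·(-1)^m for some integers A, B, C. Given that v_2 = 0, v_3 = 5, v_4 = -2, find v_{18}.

-16

Plug in m = 2, 3, 4: 2A + B + C = 0; 3A + B - C = 5; 4A + B + C = -2.
Subtracting the first from the second: A - 2C = 5.
Subtracting the second from the third: A + 2C = -7.
Solving: C = -3, A = -1, then B = 5.
So v_m = -1·m + 5 + (-3)·(-1)^m; at m=18 this is -16.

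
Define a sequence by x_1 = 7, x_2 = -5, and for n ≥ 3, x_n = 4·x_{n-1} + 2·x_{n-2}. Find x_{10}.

-258640

Iterate the recurrence:
x_3 = -6, x_4 = -34, x_5 = -148, x_6 = -660, x_7 = -2936, x_8 = -13064, x_9 = -58128, x_{10} = -258640.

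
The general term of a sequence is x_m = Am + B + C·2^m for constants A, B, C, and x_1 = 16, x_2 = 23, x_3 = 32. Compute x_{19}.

At m = 1, 2, 3: A + B + 2C = 16; 2A + B + 4C = 23; 3A + B + 8C = 32.
Subtracting the first from the second: A + 2C = 7.
Subtracting the second from the third: A + 4C = 9.
Solving: C = 1, A = 5, then B = 9.
So x_m = 5·m + 9 + 1·2^m; at m=19 this is 524392.

524392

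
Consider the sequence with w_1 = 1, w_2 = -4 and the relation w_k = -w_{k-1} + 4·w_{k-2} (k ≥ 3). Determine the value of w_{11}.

Iterate the recurrence:
w_3 = 8  w_4 = -24  w_5 = 56  w_6 = -152  w_7 = 376  w_8 = -984  w_9 = 2488  w_{10} = -6424  w_{11} = 16376.

16376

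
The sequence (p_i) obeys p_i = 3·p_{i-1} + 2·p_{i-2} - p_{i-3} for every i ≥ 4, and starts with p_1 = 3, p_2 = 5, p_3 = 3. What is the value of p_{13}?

Compute successive terms:
p_4 = 16  p_5 = 49  p_6 = 176  p_7 = 610  p_8 = 2133  p_9 = 7443  p_{10} = 25985  p_{11} = 90708  p_{12} = 316651  p_{13} = 1105384.

1105384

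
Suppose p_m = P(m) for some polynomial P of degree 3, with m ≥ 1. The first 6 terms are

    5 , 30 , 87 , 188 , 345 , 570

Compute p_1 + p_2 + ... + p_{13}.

19747

1st diffs: 25, 57, 101, 157, 225.
2nd diffs: 32, 44, 56, 68.
3rd diffs: 12, 12, 12 (constant).
Newton forward-difference form: p_m = 5 + 25·C(m-1,1) + 32·C(m-1,2) + 12·C(m-1,3).
Continuing: …, 875, 1272, 1773, 2390, …, p_{13} = 5057.
Summing m = 1..13 (13 terms) gives 19747.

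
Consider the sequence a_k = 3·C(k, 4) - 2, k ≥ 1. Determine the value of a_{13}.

C(13, 4) = 715, so a_{13} = 2143.

2143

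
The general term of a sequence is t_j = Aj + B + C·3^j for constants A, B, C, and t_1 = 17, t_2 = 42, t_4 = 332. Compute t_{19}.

4649045891

The three given values yield: A + B + 3C = 17; 2A + B + 9C = 42; 4A + B + 81C = 332.
Subtracting the first from the second: A + 6C = 25.
Subtracting the second from the third: 2A + 72C = 290.
Solving: C = 4, A = 1, then B = 4.
Hence t_{19} = 1·19 + 4 + 4·1162261467 = 4649045891.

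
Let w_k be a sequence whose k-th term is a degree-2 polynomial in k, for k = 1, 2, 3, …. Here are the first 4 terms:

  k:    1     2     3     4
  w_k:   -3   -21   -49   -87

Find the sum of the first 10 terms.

1st diffs: -18, -28, -38.
2nd diffs: -10, -10 (constant).
So w_k = -5k^2 - 3k + 5.
Continuing: …, -135, -193, -261, -339, …, w_{10} = -525.
Summing k = 1..10 (10 terms) gives -2040.

-2040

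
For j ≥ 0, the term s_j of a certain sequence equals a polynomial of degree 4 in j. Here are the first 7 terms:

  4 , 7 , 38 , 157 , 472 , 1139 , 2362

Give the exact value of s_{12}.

38848

1st diffs: 3, 31, 119, 315, 667, 1223.
2nd diffs: 28, 88, 196, 352, 556.
3rd diffs: 60, 108, 156, 204.
4th diffs: 48, 48, 48 (constant).
Newton forward-difference form: s_j = 4 + 3·C(j,1) + 28·C(j,2) + 60·C(j,3) + 48·C(j,4).
At j = 12: j = 12, so s_{12} = 4 + 36 + 1848 + 13200 + 23760 = 38848.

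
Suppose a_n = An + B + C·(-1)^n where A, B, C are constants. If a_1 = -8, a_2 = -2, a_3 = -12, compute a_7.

-20

At n = 1, 2, 3: A + B - C = -8; 2A + B + C = -2; 3A + B - C = -12.
Subtracting the first from the second: A + 2C = 6.
Subtracting the second from the third: A - 2C = -10.
Solving: C = 4, A = -2, then B = -2.
Therefore a_7 = -14 + (-2) + 4·(-1) = -20.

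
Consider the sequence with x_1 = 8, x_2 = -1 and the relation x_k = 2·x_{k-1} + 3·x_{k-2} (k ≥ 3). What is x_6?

419

x_3 = 22; x_4 = 41; x_5 = 148; x_6 = 419.
(Characteristic roots are 3 and -1.)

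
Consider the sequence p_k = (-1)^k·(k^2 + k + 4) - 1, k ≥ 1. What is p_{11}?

(-1)^11 = -1; k^2 + k + 4 at k=11 is 136; so p_{11} = -137.

-137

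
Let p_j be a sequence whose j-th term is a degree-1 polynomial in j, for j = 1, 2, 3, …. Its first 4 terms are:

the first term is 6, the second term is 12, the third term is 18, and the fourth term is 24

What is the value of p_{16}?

1st diffs: 6, 6, 6 (constant).
So p_j = 6j.
Evaluating at j = 16 gives p_{16} = 96.

96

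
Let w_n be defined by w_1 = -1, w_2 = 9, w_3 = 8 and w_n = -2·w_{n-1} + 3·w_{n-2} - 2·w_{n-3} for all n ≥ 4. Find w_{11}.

-20548

Compute successive terms:
w_4 = 13, w_5 = -20, w_6 = 63, w_7 = -212, w_8 = 653, w_9 = -2068, w_{10} = 6519, w_{11} = -20548.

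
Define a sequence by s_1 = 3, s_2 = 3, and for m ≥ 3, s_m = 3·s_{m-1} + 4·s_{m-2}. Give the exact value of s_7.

4917

s_3 = 21  s_4 = 75  s_5 = 309  s_6 = 1227  s_7 = 4917.
(Characteristic roots are 4 and -1.)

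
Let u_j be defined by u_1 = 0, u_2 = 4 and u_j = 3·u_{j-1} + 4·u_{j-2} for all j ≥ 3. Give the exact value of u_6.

820

Applying the relation repeatedly:
u_3 = 12  u_4 = 52  u_5 = 204  u_6 = 820.
(Characteristic roots are 4 and -1.)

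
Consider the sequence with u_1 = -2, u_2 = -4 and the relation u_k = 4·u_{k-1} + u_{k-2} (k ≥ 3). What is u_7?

u_3 = -18, u_4 = -76, u_5 = -322, u_6 = -1364, u_7 = -5778.

-5778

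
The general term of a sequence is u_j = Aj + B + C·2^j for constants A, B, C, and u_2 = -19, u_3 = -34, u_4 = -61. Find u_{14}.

Plug in j = 2, 3, 4: 2A + B + 4C = -19; 3A + B + 8C = -34; 4A + B + 16C = -61.
Subtracting the first from the second: A + 4C = -15.
Subtracting the second from the third: A + 8C = -27.
Solving: C = -3, A = -3, then B = -1.
Therefore u_{14} = -42 + (-1) + (-3)·16384 = -49195.

-49195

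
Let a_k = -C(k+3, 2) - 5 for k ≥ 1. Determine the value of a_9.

C(12, 2) = 66, so a_9 = -71.

-71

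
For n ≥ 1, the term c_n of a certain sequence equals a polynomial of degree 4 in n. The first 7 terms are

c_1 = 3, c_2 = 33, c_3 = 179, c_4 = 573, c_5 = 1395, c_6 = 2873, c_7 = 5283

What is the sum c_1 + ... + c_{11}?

86559

1st diffs: 30, 146, 394, 822, 1478, 2410.
2nd diffs: 116, 248, 428, 656, 932.
3rd diffs: 132, 180, 228, 276.
4th diffs: 48, 48, 48 (constant).
Newton forward-difference form: c_n = 3 + 30·C(n-1,1) + 116·C(n-1,2) + 132·C(n-1,3) + 48·C(n-1,4).
Continuing: 8949, 14243, 21585, 31443.
Summing n = 1..11 (11 terms) gives 86559.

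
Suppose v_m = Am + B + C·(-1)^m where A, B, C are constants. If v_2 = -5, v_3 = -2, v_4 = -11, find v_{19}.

-50

At m = 2, 3, 4: 2A + B + C = -5; 3A + B - C = -2; 4A + B + C = -11.
Subtracting the first from the second: A - 2C = 3.
Subtracting the second from the third: A + 2C = -9.
Solving: C = -3, A = -3, then B = 4.
Hence v_{19} = -3·19 + 4 + (-3)·(-1) = -50.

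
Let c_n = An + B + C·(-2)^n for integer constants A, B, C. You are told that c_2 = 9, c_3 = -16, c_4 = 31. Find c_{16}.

Plug in n = 2, 3, 4: 2A + B + 4C = 9; 3A + B - 8C = -16; 4A + B + 16C = 31.
Subtracting the first from the second: A - 12C = -25.
Subtracting the second from the third: A + 24C = 47.
Solving: C = 2, A = -1, then B = 3.
So c_n = -1·n + 3 + 2·(-2)^n; at n=16 this is 131059.

131059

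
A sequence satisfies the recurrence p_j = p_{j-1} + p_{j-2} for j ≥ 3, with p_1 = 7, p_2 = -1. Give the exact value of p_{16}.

2029

Step forward from the initial values:
p_3 = 6, p_4 = 5, p_5 = 11, …, p_{13} = 479, p_{14} = 775, p_{15} = 1254, p_{16} = 2029.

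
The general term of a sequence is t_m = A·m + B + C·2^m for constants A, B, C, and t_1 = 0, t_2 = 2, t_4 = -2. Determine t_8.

Write the equations: A + B + 2C = 0; 2A + B + 4C = 2; 4A + B + 16C = -2.
Subtracting the first from the second: A + 2C = 2.
Subtracting the second from the third: 2A + 12C = -4.
Solving: C = -1, A = 4, then B = -2.
Hence t_8 = 4·8 + (-2) + (-1)·256 = -226.

-226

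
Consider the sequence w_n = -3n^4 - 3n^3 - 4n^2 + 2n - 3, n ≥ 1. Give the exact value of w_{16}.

w_{16} = -3·16^4 - 3·16^3 - 4·16^2 + 2·16 - 3 = -209891.

-209891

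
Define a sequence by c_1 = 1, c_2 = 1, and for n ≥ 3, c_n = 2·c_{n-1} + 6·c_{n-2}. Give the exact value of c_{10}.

Compute successive terms:
c_3 = 8  c_4 = 22  c_5 = 92  c_6 = 316  c_7 = 1184  c_8 = 4264  c_9 = 15632  c_{10} = 56848.

56848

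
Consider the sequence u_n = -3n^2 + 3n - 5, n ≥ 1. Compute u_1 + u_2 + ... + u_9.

Over n = 1..9: Σn = 45, Σn² = 285.
Total = (-3)·285 + (3)·45 + (-5)·9 = -765.

-765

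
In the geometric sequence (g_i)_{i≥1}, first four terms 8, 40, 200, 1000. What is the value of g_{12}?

Common ratio r = 5.
g_i = 8·5^(i-1).
g_{12} = 8·5^11 = 390625000.

390625000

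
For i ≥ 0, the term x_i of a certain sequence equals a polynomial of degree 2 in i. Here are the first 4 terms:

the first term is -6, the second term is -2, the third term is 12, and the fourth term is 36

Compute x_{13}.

826

1st diffs: 4, 14, 24.
2nd diffs: 10, 10 (constant).
So x_i = 5i^2 - i - 6.
Evaluating at i = 13 gives x_{13} = 826.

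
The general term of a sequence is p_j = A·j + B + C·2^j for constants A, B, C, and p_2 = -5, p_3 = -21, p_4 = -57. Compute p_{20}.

At j = 2, 3, 4: 2A + B + 4C = -5; 3A + B + 8C = -21; 4A + B + 16C = -57.
Subtracting the first from the second: A + 4C = -16.
Subtracting the second from the third: A + 8C = -36.
Solving: C = -5, A = 4, then B = 7.
Therefore p_{20} = 80 + 7 + (-5)·1048576 = -5242793.

-5242793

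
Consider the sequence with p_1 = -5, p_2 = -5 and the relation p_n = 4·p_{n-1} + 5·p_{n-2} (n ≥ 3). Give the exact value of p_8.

Iterate the recurrence:
p_3 = -45, p_4 = -205, p_5 = -1045, p_6 = -5205, p_7 = -26045, p_8 = -130205.
(Characteristic roots are 5 and -1.)

-130205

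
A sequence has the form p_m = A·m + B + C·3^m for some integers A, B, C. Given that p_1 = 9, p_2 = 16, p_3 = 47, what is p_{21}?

Write the equations: A + B + 3C = 9; 2A + B + 9C = 16; 3A + B + 27C = 47.
Subtracting the first from the second: A + 6C = 7.
Subtracting the second from the third: A + 18C = 31.
Solving: C = 2, A = -5, then B = 8.
Therefore p_{21} = -105 + 8 + 2·10460353203 = 20920706309.

20920706309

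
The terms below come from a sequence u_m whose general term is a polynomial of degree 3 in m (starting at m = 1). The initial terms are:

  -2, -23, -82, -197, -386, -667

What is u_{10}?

-3071

1st diffs: -21, -59, -115, -189, -281.
2nd diffs: -38, -56, -74, -92.
3rd diffs: -18, -18, -18 (constant).
Newton forward-difference form: u_m = -2 + (-21)·C(m-1,1) + (-38)·C(m-1,2) + (-18)·C(m-1,3).
At m = 10: m-1 = 9, so u_{10} = -2 - 189 - 1368 - 1512 = -3071.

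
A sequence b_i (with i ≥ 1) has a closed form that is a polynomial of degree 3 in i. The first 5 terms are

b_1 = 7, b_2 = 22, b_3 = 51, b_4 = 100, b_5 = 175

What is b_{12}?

1st diffs: 15, 29, 49, 75.
2nd diffs: 14, 20, 26.
3rd diffs: 6, 6 (constant).
Newton forward-difference form: b_i = 7 + 15·C(i-1,1) + 14·C(i-1,2) + 6·C(i-1,3).
At i = 12: i-1 = 11, so b_{12} = 7 + 165 + 770 + 990 = 1932.

1932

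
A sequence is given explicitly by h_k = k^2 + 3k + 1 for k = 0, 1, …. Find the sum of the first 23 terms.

Over k = 0..22: Σk = 253, Σk² = 3795.
Total = (1)·3795 + (3)·253 + (1)·23 = 4577.

4577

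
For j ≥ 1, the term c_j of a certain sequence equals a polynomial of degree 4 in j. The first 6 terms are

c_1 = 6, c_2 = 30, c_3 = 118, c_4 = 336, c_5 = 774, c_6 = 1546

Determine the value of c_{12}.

1st diffs: 24, 88, 218, 438, 772.
2nd diffs: 64, 130, 220, 334.
3rd diffs: 66, 90, 114.
4th diffs: 24, 24 (constant).
So c_j = j^4 + j^3 + j^2 - j + 4.
Evaluating at j = 12 gives c_{12} = 22600.

22600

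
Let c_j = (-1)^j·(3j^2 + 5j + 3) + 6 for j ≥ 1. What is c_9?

(-1)^9 = -1; 3j^2 + 5j + 3 at j=9 is 291; so c_9 = -285.

-285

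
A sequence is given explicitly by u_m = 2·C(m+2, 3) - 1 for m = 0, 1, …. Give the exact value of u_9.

C(11, 3) = 165, so u_9 = 329.

329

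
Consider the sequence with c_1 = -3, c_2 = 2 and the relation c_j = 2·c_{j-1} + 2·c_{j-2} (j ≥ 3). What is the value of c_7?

Iterate the recurrence:
c_3 = -2  c_4 = 0  c_5 = -4  c_6 = -8  c_7 = -24.

-24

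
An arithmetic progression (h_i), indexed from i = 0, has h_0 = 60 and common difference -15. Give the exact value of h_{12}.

h_i = 60 + (i - 0)·(-15).
h_{12} = 60 + 12·(-15) = -120.

-120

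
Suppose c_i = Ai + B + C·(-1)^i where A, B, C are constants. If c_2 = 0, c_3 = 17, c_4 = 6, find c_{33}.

The three given values yield: 2A + B + C = 0; 3A + B - C = 17; 4A + B + C = 6.
Subtracting the first from the second: A - 2C = 17.
Subtracting the second from the third: A + 2C = -11.
Solving: C = -7, A = 3, then B = 1.
So c_i = 3·i + 1 + (-7)·(-1)^i; at i=33 this is 107.

107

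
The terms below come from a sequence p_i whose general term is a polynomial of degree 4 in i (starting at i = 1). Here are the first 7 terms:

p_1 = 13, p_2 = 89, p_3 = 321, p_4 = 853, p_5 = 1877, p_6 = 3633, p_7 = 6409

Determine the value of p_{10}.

24457

1st diffs: 76, 232, 532, 1024, 1756, 2776.
2nd diffs: 156, 300, 492, 732, 1020.
3rd diffs: 144, 192, 240, 288.
4th diffs: 48, 48, 48 (constant).
So p_i = 2i^4 + 4i^3 + 4i^2 + 6i - 3.
Evaluating at i = 10 gives p_{10} = 24457.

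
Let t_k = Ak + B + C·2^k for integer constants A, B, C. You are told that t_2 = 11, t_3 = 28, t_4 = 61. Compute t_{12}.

The three given values yield: 2A + B + 4C = 11; 3A + B + 8C = 28; 4A + B + 16C = 61.
Subtracting the first from the second: A + 4C = 17.
Subtracting the second from the third: A + 8C = 33.
Solving: C = 4, A = 1, then B = -7.
Therefore t_{12} = 12 + (-7) + 4·4096 = 16389.

16389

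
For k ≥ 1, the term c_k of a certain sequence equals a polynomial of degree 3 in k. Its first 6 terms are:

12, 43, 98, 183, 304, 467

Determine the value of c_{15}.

1st diffs: 31, 55, 85, 121, 163.
2nd diffs: 24, 30, 36, 42.
3rd diffs: 6, 6, 6 (constant).
Newton forward-difference form: c_k = 12 + 31·C(k-1,1) + 24·C(k-1,2) + 6·C(k-1,3).
At k = 15: k-1 = 14, so c_{15} = 12 + 434 + 2184 + 2184 = 4814.

4814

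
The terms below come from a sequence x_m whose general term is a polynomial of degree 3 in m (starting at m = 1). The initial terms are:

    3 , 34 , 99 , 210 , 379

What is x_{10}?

2514

1st diffs: 31, 65, 111, 169.
2nd diffs: 34, 46, 58.
3rd diffs: 12, 12 (constant).
So x_m = 2m^3 + 5m^2 + 2m - 6.
Evaluating at m = 10 gives x_{10} = 2514.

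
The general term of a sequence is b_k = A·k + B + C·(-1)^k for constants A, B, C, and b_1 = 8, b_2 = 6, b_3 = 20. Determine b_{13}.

Write the equations: A + B - C = 8; 2A + B + C = 6; 3A + B - C = 20.
Subtracting the first from the second: A + 2C = -2.
Subtracting the second from the third: A - 2C = 14.
Solving: C = -4, A = 6, then B = -2.
Therefore b_{13} = 78 + (-2) + (-4)·(-1) = 80.

80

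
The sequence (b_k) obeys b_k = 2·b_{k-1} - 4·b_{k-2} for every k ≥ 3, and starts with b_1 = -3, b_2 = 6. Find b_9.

1536

Iterate the recurrence:
b_3 = 24, b_4 = 24, b_5 = -48, b_6 = -192, b_7 = -192, b_8 = 384, b_9 = 1536.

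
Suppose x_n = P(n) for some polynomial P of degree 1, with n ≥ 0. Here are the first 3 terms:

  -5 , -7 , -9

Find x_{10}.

1st diffs: -2, -2 (constant).
So x_n = -2n - 5.
Evaluating at n = 10 gives x_{10} = -25.

-25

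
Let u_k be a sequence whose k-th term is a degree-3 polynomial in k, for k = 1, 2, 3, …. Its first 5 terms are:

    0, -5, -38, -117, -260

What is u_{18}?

1st diffs: -5, -33, -79, -143.
2nd diffs: -28, -46, -64.
3rd diffs: -18, -18 (constant).
Newton forward-difference form: u_k = (-5)·C(k-1,1) + (-28)·C(k-1,2) + (-18)·C(k-1,3).
At k = 18: k-1 = 17, so u_{18} = -85 - 3808 - 12240 = -16133.

-16133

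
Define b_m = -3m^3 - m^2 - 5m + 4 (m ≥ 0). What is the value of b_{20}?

b_{20} = -3·20^3 - 1·20^2 - 5·20 + 4 = -24496.

-24496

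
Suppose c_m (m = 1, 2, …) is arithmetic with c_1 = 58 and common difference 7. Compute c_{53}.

422

c_m = 58 + (m - 1)·7.
c_{53} = 58 + 52·7 = 422.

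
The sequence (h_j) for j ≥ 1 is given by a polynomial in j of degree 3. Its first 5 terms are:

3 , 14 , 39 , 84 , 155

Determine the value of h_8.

584

1st diffs: 11, 25, 45, 71.
2nd diffs: 14, 20, 26.
3rd diffs: 6, 6 (constant).
Newton forward-difference form: h_j = 3 + 11·C(j-1,1) + 14·C(j-1,2) + 6·C(j-1,3).
At j = 8: j-1 = 7, so h_8 = 3 + 77 + 294 + 210 = 584.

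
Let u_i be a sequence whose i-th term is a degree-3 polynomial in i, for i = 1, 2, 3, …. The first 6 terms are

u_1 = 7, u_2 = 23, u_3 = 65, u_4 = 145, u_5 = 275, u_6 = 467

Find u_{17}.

10103

1st diffs: 16, 42, 80, 130, 192.
2nd diffs: 26, 38, 50, 62.
3rd diffs: 12, 12, 12 (constant).
Newton forward-difference form: u_i = 7 + 16·C(i-1,1) + 26·C(i-1,2) + 12·C(i-1,3).
At i = 17: i-1 = 16, so u_{17} = 7 + 256 + 3120 + 6720 = 10103.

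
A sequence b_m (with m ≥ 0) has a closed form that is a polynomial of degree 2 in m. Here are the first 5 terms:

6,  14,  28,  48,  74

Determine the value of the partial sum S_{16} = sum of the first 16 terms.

4416

1st diffs: 8, 14, 20, 26.
2nd diffs: 6, 6, 6 (constant).
Newton forward-difference form: b_m = 6 + 8·C(m,1) + 6·C(m,2).
Continuing: …, 106, 144, 188, 238, …, b_{15} = 756.
Summing m = 0..15 (16 terms) gives 4416.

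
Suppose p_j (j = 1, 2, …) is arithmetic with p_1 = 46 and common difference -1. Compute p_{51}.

p_j = 46 + (j - 1)·(-1).
p_{51} = 46 + 50·(-1) = -4.

-4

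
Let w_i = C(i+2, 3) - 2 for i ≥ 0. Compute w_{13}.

C(15, 3) = 455, so w_{13} = 453.

453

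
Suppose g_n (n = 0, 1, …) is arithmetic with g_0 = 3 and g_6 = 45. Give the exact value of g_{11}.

Common difference d = (45 - 3) / (6 - 0) = 7.
g_n = 3 + (n - 0)·7.
g_{11} = 3 + 11·7 = 80.

80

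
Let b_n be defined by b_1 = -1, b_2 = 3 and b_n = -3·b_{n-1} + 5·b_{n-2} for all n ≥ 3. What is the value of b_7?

b_3 = -14, b_4 = 57, b_5 = -241, b_6 = 1008, b_7 = -4229.

-4229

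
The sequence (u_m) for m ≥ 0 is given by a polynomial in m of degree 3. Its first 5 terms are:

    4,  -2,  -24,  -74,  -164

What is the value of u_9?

1st diffs: -6, -22, -50, -90.
2nd diffs: -16, -28, -40.
3rd diffs: -12, -12 (constant).
Newton forward-difference form: u_m = 4 + (-6)·C(m,1) + (-16)·C(m,2) + (-12)·C(m,3).
At m = 9: m = 9, so u_9 = 4 - 54 - 576 - 1008 = -1634.

-1634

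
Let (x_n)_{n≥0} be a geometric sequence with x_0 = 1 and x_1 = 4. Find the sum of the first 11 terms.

1398101

Common ratio r = 4.
x_n = 1·4^(n-0).
S = 1·(4^11 - 1)/(4 - 1) = 1·(4194304 - 1)/(3) = 1398101.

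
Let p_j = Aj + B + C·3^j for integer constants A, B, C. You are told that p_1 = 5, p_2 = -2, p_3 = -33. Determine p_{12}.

Write the equations: A + B + 3C = 5; 2A + B + 9C = -2; 3A + B + 27C = -33.
Subtracting the first from the second: A + 6C = -7.
Subtracting the second from the third: A + 18C = -31.
Solving: C = -2, A = 5, then B = 6.
So p_j = 5·j + 6 + (-2)·3^j; at j=12 this is -1062816.

-1062816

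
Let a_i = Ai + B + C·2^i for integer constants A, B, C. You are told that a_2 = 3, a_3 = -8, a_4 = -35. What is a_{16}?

-262055

Write the equations: 2A + B + 4C = 3; 3A + B + 8C = -8; 4A + B + 16C = -35.
Subtracting the first from the second: A + 4C = -11.
Subtracting the second from the third: A + 8C = -27.
Solving: C = -4, A = 5, then B = 9.
So a_i = 5·i + 9 + (-4)·2^i; at i=16 this is -262055.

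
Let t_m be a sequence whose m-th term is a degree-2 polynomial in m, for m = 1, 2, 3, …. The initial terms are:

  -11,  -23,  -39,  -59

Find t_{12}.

1st diffs: -12, -16, -20.
2nd diffs: -4, -4 (constant).
Newton forward-difference form: t_m = -11 + (-12)·C(m-1,1) + (-4)·C(m-1,2).
At m = 12: m-1 = 11, so t_{12} = -11 - 132 - 220 = -363.

-363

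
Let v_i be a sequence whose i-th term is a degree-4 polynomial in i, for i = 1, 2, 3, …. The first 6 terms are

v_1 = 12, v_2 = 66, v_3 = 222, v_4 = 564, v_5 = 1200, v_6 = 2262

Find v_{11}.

1st diffs: 54, 156, 342, 636, 1062.
2nd diffs: 102, 186, 294, 426.
3rd diffs: 84, 108, 132.
4th diffs: 24, 24 (constant).
Newton forward-difference form: v_i = 12 + 54·C(i-1,1) + 102·C(i-1,2) + 84·C(i-1,3) + 24·C(i-1,4).
At i = 11: i-1 = 10, so v_{11} = 12 + 540 + 4590 + 10080 + 5040 = 20262.

20262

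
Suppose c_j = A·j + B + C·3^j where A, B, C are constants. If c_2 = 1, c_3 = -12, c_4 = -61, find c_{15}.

-14348832

Write the equations: 2A + B + 9C = 1; 3A + B + 27C = -12; 4A + B + 81C = -61.
Subtracting the first from the second: A + 18C = -13.
Subtracting the second from the third: A + 54C = -49.
Solving: C = -1, A = 5, then B = 0.
Therefore c_{15} = 75 + 0 + (-1)·14348907 = -14348832.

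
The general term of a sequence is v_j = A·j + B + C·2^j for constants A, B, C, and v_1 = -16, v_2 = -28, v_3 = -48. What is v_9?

At j = 1, 2, 3: A + B + 2C = -16; 2A + B + 4C = -28; 3A + B + 8C = -48.
Subtracting the first from the second: A + 2C = -12.
Subtracting the second from the third: A + 4C = -20.
Solving: C = -4, A = -4, then B = -4.
Therefore v_9 = -36 + (-4) + (-4)·512 = -2088.

-2088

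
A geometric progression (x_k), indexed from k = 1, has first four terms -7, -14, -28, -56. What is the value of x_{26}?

Common ratio r = 2.
x_k = (-7)·2^(k-1).
x_{26} = (-7)·2^25 = -234881024.

-234881024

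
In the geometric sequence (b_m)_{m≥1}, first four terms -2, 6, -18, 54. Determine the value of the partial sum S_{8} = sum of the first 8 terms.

3280

Common ratio r = -3.
b_m = (-2)·(-3)^(m-1).
S = (-2)·((-3)^8 - 1)/(-3 - 1) = (-2)·(6561 - 1)/(-4) = 3280.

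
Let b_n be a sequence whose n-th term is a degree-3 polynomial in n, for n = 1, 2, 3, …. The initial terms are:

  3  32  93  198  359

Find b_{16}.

1st diffs: 29, 61, 105, 161.
2nd diffs: 32, 44, 56.
3rd diffs: 12, 12 (constant).
Newton forward-difference form: b_n = 3 + 29·C(n-1,1) + 32·C(n-1,2) + 12·C(n-1,3).
At n = 16: n-1 = 15, so b_{16} = 3 + 435 + 3360 + 5460 = 9258.

9258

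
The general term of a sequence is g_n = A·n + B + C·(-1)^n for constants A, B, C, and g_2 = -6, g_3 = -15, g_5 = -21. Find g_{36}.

-108

The three given values yield: 2A + B + C = -6; 3A + B - C = -15; 5A + B - C = -21.
Subtracting the first from the second: A - 2C = -9.
Subtracting the second from the third: 2A = -6.
Solving: C = 3, A = -3, then B = -3.
So g_n = -3·n + (-3) + 3·(-1)^n; at n=36 this is -108.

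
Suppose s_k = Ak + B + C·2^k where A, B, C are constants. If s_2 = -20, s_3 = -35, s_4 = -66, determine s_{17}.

-524277

At k = 2, 3, 4: 2A + B + 4C = -20; 3A + B + 8C = -35; 4A + B + 16C = -66.
Subtracting the first from the second: A + 4C = -15.
Subtracting the second from the third: A + 8C = -31.
Solving: C = -4, A = 1, then B = -6.
Therefore s_{17} = 17 + (-6) + (-4)·131072 = -524277.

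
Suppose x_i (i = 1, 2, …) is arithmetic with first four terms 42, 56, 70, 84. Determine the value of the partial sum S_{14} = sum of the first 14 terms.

1862

Common difference d = 14.
x_i = 42 + (i - 1)·14.
x_{14} = 224; S = 14·(42 + 224)/2 = 1862.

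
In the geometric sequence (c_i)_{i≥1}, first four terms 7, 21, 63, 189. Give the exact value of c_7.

Common ratio r = 3.
c_i = 7·3^(i-1).
c_7 = 7·3^6 = 5103.

5103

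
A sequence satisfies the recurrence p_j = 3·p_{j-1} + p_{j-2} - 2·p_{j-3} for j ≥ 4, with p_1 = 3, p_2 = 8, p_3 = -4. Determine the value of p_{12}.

-142392

Applying the relation repeatedly:
p_4 = -10  p_5 = -50  p_6 = -152  p_7 = -486  p_8 = -1510  p_9 = -4712  p_{10} = -14674  p_{11} = -45714  p_{12} = -142392.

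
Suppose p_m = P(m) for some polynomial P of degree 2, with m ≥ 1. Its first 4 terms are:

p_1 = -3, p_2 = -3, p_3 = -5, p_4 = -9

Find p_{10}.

-75

1st diffs: 0, -2, -4.
2nd diffs: -2, -2 (constant).
Newton forward-difference form: p_m = -3 + (-2)·C(m-1,2).
At m = 10: m-1 = 9, so p_{10} = -3 - 72 = -75.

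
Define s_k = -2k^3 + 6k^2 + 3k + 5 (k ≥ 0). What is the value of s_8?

s_8 = -2·8^3 + 6·8^2 + 3·8 + 5 = -611.

-611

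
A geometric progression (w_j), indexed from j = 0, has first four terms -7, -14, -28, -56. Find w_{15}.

-229376

Common ratio r = 2.
w_j = (-7)·2^(j-0).
w_{15} = (-7)·2^15 = -229376.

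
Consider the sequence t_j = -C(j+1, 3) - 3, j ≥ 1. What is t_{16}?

-683

C(17, 3) = 680, so t_{16} = -683.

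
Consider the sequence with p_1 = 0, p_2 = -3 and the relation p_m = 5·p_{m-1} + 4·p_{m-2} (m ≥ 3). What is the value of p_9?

Step forward from the initial values:
p_3 = -15, p_4 = -87, p_5 = -495, p_6 = -2823, p_7 = -16095, p_8 = -91767, p_9 = -523215.

-523215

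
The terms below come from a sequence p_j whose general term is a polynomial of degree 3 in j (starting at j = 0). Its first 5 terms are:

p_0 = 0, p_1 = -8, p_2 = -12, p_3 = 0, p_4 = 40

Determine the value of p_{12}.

2808

1st diffs: -8, -4, 12, 40.
2nd diffs: 4, 16, 28.
3rd diffs: 12, 12 (constant).
Newton forward-difference form: p_j = (-8)·C(j,1) + 4·C(j,2) + 12·C(j,3).
At j = 12: j = 12, so p_{12} = -96 + 264 + 2640 = 2808.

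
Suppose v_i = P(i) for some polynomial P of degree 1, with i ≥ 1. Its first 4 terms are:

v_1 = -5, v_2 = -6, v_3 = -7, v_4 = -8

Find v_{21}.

-25

1st diffs: -1, -1, -1 (constant).
So v_i = -i - 4.
Evaluating at i = 21 gives v_{21} = -25.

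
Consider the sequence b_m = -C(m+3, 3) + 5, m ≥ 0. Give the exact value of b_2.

C(5, 3) = 10, so b_2 = -5.

-5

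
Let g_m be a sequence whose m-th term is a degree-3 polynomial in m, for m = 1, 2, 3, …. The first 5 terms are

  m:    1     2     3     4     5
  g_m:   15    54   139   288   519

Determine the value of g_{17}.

1st diffs: 39, 85, 149, 231.
2nd diffs: 46, 64, 82.
3rd diffs: 18, 18 (constant).
Newton forward-difference form: g_m = 15 + 39·C(m-1,1) + 46·C(m-1,2) + 18·C(m-1,3).
At m = 17: m-1 = 16, so g_{17} = 15 + 624 + 5520 + 10080 = 16239.

16239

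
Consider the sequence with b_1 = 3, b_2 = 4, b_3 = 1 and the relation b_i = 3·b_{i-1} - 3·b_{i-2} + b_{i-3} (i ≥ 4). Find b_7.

-51

Step forward from the initial values:
b_4 = -6;  b_5 = -17;  b_6 = -32;  b_7 = -51.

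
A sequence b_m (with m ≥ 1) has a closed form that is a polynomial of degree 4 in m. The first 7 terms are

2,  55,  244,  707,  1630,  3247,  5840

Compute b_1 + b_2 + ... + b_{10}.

59801

1st diffs: 53, 189, 463, 923, 1617, 2593.
2nd diffs: 136, 274, 460, 694, 976.
3rd diffs: 138, 186, 234, 282.
4th diffs: 48, 48, 48 (constant).
So b_m = 2m^4 + 3m^3 + 2m - 5.
Continuing: 9739, 15322, 23015.
Summing m = 1..10 (10 terms) gives 59801.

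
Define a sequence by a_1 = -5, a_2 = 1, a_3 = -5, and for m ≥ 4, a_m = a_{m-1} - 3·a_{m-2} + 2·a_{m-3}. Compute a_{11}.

271

Applying the relation repeatedly:
a_4 = -18; a_5 = -1; a_6 = 43; a_7 = 10; a_8 = -121; a_9 = -65; a_{10} = 318; a_{11} = 271.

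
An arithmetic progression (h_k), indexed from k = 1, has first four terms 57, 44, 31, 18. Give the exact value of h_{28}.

Common difference d = -13.
h_k = 57 + (k - 1)·(-13).
h_{28} = 57 + 27·(-13) = -294.

-294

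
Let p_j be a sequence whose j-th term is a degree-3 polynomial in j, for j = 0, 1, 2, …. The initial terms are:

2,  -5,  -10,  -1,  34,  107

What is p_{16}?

1st diffs: -7, -5, 9, 35, 73.
2nd diffs: 2, 14, 26, 38.
3rd diffs: 12, 12, 12 (constant).
Newton forward-difference form: p_j = 2 + (-7)·C(j,1) + 2·C(j,2) + 12·C(j,3).
At j = 16: j = 16, so p_{16} = 2 - 112 + 240 + 6720 = 6850.

6850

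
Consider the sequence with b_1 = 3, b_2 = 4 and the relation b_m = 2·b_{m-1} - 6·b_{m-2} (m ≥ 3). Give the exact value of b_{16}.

Compute successive terms:
b_3 = -10; b_4 = -44; b_5 = -28; …; b_{13} = 65600; b_{14} = -214784; b_{15} = -823168; b_{16} = -357632.

-357632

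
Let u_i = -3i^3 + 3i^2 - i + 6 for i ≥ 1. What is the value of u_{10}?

u_{10} = -3·10^3 + 3·10^2 - 1·10 + 6 = -2704.

-2704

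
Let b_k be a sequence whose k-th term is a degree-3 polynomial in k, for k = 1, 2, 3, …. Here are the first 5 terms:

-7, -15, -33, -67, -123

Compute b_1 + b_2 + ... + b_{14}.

-10472

1st diffs: -8, -18, -34, -56.
2nd diffs: -10, -16, -22.
3rd diffs: -6, -6 (constant).
Newton forward-difference form: b_k = -7 + (-8)·C(k-1,1) + (-10)·C(k-1,2) + (-6)·C(k-1,3).
Continuing: …, -207, -325, -483, -687, …, b_{14} = -2607.
Summing k = 1..14 (14 terms) gives -10472.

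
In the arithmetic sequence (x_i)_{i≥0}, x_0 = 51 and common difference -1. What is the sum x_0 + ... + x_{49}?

1325

x_i = 51 + (i - 0)·(-1).
x_{49} = 2; S = 50·(51 + 2)/2 = 1325.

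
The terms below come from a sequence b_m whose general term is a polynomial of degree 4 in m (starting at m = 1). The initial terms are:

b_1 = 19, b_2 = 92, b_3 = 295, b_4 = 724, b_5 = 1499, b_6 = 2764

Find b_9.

1st diffs: 73, 203, 429, 775, 1265.
2nd diffs: 130, 226, 346, 490.
3rd diffs: 96, 120, 144.
4th diffs: 24, 24 (constant).
So b_m = m^4 + 6m^3 + 4m^2 + 4m + 4.
Evaluating at m = 9 gives b_9 = 11299.

11299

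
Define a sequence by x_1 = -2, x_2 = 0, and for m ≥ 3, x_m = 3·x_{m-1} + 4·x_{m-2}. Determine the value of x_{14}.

-26843544

Applying the relation repeatedly:
x_3 = -8, x_4 = -24, x_5 = -104, …, x_{11} = -419432, x_{12} = -1677720, x_{13} = -6710888, x_{14} = -26843544.
(Characteristic roots are 4 and -1.)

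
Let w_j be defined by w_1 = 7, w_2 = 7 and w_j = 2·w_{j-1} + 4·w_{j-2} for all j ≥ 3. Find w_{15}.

48340992

Step forward from the initial values:
w_3 = 42  w_4 = 112  w_5 = 392  …  w_{12} = 1426432  w_{13} = 4616192  w_{14} = 14938112  w_{15} = 48340992.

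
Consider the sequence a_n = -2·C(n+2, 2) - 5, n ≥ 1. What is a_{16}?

C(18, 2) = 153, so a_{16} = -311.

-311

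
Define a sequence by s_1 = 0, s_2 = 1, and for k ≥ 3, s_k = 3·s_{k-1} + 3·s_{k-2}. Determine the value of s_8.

s_3 = 3, s_4 = 12, s_5 = 45, s_6 = 171, s_7 = 648, s_8 = 2457.

2457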